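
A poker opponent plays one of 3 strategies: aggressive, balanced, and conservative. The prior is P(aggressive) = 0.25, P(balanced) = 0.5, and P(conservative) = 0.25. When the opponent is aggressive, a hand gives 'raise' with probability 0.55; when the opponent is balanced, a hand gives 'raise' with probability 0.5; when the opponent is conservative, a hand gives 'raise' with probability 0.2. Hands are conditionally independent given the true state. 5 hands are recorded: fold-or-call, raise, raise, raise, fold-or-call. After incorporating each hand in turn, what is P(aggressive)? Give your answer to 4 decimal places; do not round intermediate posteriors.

After 'fold-or-call': normaliser = 0.45·0.2500 + 0.5·0.5000 + 0.8·0.2500; P(aggressive) ≈ 0.2000, P(balanced) ≈ 0.4444, P(conservative) ≈ 0.3556
After 'raise': normaliser = 0.55·0.2000 + 0.5·0.4444 + 0.2·0.3556; P(aggressive) ≈ 0.2727, P(balanced) ≈ 0.5510, P(conservative) ≈ 0.1763
After 'raise': normaliser = 0.55·0.2727 + 0.5·0.5510 + 0.2·0.1763; P(aggressive) ≈ 0.3256, P(balanced) ≈ 0.5979, P(conservative) ≈ 0.0765
After 'raise': normaliser = 0.55·0.3256 + 0.5·0.5979 + 0.2·0.0765; P(aggressive) ≈ 0.3630, P(balanced) ≈ 0.6060, P(conservative) ≈ 0.0310
After 'fold-or-call': normaliser = 0.45·0.3630 + 0.5·0.6060 + 0.8·0.0310; P(aggressive) ≈ 0.3325, P(balanced) ≈ 0.6169, P(conservative) ≈ 0.0505

0.3325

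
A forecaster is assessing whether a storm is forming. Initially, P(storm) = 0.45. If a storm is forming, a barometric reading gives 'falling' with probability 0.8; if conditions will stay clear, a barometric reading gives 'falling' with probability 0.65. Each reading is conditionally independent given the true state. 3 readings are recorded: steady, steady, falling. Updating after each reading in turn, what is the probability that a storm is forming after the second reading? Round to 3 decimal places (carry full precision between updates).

0.211

Apply Bayes' rule sequentially, carrying P(storm) forward.
After 'steady': P(storm) = 0.2·0.4500 / (0.2·0.4500 + 0.35·0.5500) ≈ 0.3186
After 'steady': P(storm) = 0.2·0.3186 / (0.2·0.3186 + 0.35·0.6814) ≈ 0.2108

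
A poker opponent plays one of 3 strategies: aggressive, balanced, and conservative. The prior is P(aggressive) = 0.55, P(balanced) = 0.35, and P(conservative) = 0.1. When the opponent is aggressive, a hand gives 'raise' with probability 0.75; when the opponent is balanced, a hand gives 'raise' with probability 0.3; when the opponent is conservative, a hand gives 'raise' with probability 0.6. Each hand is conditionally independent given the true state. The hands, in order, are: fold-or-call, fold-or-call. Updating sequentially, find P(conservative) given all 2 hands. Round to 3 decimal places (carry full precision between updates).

0.072

After 'fold-or-call': normaliser = 0.25·0.5500 + 0.7·0.3500 + 0.4·0.1000; P(aggressive) ≈ 0.3254, P(balanced) ≈ 0.5799, P(conservative) ≈ 0.0947
After 'fold-or-call': normaliser = 0.25·0.3254 + 0.7·0.5799 + 0.4·0.0947; P(aggressive) ≈ 0.1549, P(balanced) ≈ 0.7730, P(conservative) ≈ 0.0721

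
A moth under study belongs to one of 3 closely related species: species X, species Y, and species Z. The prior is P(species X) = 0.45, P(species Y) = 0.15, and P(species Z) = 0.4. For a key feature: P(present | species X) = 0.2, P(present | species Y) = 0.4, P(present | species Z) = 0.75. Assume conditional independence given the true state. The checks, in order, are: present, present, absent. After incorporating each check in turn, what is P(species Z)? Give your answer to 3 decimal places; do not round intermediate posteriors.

After 'present': normaliser = 0.2·0.4500 + 0.4·0.1500 + 0.75·0.4000; P(species X) ≈ 0.2000, P(species Y) ≈ 0.1333, P(species Z) ≈ 0.6667
After 'present': normaliser = 0.2·0.2000 + 0.4·0.1333 + 0.75·0.6667; P(species X) ≈ 0.0674, P(species Y) ≈ 0.0899, P(species Z) ≈ 0.8427
After 'absent': normaliser = 0.8·0.0674 + 0.6·0.0899 + 0.25·0.8427; P(species X) ≈ 0.1693, P(species Y) ≈ 0.1693, P(species Z) ≈ 0.6614

0.661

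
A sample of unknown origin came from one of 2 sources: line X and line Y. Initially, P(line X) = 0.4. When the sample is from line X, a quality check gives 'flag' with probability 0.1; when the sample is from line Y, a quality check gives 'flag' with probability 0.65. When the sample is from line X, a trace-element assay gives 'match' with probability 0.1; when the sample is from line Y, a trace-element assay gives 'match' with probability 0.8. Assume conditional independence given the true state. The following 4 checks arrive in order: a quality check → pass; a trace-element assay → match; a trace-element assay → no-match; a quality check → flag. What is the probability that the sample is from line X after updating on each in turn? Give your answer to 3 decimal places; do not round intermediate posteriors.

Apply Bayes' rule sequentially, carrying P(line X) forward.
After a quality check='pass': P(line X) = 0.9·0.4000 / (0.9·0.4000 + 0.35·0.6000) ≈ 0.6316
After a trace-element assay='match': P(line X) = 0.1·0.6316 / (0.1·0.6316 + 0.8·0.3684) ≈ 0.1765
After a trace-element assay='no-match': P(line X) = 0.9·0.1765 / (0.9·0.1765 + 0.2·0.8235) ≈ 0.4909
After a quality check='flag': P(line X) = 0.1·0.4909 / (0.1·0.4909 + 0.65·0.5091) ≈ 0.1292

0.129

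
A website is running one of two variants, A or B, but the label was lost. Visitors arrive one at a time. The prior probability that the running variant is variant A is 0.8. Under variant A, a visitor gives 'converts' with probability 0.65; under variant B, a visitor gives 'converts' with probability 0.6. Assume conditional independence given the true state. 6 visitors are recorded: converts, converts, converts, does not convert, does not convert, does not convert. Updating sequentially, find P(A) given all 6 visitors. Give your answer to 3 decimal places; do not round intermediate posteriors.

0.773

Each posterior becomes the prior for the next update.
After 'converts': P(A) = 0.65·0.8000 / (0.65·0.8000 + 0.6·0.2000) ≈ 0.8125
After 'converts': P(A) = 0.65·0.8125 / (0.65·0.8125 + 0.6·0.1875) ≈ 0.8244
After 'converts': P(A) = 0.65·0.8244 / (0.65·0.8244 + 0.6·0.1756) ≈ 0.8357
After 'does not convert': P(A) = 0.35·0.8357 / (0.35·0.8357 + 0.4·0.1643) ≈ 0.8165
After 'does not convert': P(A) = 0.35·0.8165 / (0.35·0.8165 + 0.4·0.1835) ≈ 0.7957
After 'does not convert': P(A) = 0.35·0.7957 / (0.35·0.7957 + 0.4·0.2043) ≈ 0.7731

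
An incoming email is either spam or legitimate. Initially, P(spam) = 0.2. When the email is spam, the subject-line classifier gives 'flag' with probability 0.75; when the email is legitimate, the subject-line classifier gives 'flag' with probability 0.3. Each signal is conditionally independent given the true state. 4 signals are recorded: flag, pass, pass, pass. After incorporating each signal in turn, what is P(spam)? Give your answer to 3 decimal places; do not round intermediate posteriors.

After 'flag': P(spam) = 0.75·0.2000 / (0.75·0.2000 + 0.3·0.8000) ≈ 0.3846
After 'pass': P(spam) = 0.25·0.3846 / (0.25·0.3846 + 0.7·0.6154) ≈ 0.1825
After 'pass': P(spam) = 0.25·0.1825 / (0.25·0.1825 + 0.7·0.8175) ≈ 0.0738
After 'pass': P(spam) = 0.25·0.0738 / (0.25·0.0738 + 0.7·0.9262) ≈ 0.0277

0.028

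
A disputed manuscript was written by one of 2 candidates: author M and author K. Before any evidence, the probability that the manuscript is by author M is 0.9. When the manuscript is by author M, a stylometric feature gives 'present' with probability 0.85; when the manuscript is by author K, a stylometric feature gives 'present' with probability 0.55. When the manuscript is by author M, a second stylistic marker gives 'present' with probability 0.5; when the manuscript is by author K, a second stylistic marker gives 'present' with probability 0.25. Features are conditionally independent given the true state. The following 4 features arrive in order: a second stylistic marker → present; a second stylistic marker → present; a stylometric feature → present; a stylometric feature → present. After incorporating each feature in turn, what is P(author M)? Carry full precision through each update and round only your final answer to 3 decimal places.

After a second stylistic marker='present': P(author M) = 0.5·0.9000 / (0.5·0.9000 + 0.25·0.1000) ≈ 0.9474
After a second stylistic marker='present': P(author M) = 0.5·0.9474 / (0.5·0.9474 + 0.25·0.0526) ≈ 0.9730
After a stylometric feature='present': P(author M) = 0.85·0.9730 / (0.85·0.9730 + 0.55·0.0270) ≈ 0.9823
After a stylometric feature='present': P(author M) = 0.85·0.9823 / (0.85·0.9823 + 0.55·0.0177) ≈ 0.9885

0.989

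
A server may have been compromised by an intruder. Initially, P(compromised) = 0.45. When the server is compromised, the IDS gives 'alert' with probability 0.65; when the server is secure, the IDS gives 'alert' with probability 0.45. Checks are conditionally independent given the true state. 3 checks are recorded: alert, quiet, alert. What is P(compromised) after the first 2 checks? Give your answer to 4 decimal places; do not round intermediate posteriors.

0.4292

After 'alert': P(compromised) = 0.65·0.4500 / (0.65·0.4500 + 0.45·0.5500) ≈ 0.5417
After 'quiet': P(compromised) = 0.35·0.5417 / (0.35·0.5417 + 0.55·0.4583) ≈ 0.4292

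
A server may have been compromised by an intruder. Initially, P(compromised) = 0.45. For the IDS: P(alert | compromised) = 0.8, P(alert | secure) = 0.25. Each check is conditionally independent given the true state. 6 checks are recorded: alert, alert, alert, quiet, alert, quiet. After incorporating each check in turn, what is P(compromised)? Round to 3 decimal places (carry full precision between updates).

After 'alert': P(compromised) = 0.8·0.4500 / (0.8·0.4500 + 0.25·0.5500) ≈ 0.7236
After 'alert': P(compromised) = 0.8·0.7236 / (0.8·0.7236 + 0.25·0.2764) ≈ 0.8934
After 'alert': P(compromised) = 0.8·0.8934 / (0.8·0.8934 + 0.25·0.1066) ≈ 0.9640
After 'quiet': P(compromised) = 0.2·0.9640 / (0.2·0.9640 + 0.75·0.0360) ≈ 0.8773
After 'alert': P(compromised) = 0.8·0.8773 / (0.8·0.8773 + 0.25·0.1227) ≈ 0.9581
After 'quiet': P(compromised) = 0.2·0.9581 / (0.2·0.9581 + 0.75·0.0419) ≈ 0.8592

0.859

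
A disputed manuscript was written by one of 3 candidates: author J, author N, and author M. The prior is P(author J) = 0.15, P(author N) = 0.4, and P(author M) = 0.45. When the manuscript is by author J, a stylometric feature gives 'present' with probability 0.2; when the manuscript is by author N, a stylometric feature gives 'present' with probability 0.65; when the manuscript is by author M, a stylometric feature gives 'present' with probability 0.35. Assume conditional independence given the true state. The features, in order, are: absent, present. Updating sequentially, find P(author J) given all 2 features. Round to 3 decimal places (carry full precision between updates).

0.110

After 'absent': normaliser = 0.8·0.1500 + 0.35·0.4000 + 0.65·0.4500; P(author J) ≈ 0.2172, P(author N) ≈ 0.2534, P(author M) ≈ 0.5294
After 'present': normaliser = 0.2·0.2172 + 0.65·0.2534 + 0.35·0.5294; P(author J) ≈ 0.1104, P(author N) ≈ 0.4186, P(author M) ≈ 0.4710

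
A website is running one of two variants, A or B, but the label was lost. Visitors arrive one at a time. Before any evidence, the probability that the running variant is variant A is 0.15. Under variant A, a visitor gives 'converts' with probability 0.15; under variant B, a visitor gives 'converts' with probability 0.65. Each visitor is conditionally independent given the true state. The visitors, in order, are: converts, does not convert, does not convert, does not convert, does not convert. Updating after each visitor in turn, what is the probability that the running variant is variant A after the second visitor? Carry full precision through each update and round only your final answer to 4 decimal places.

Apply Bayes' rule sequentially, carrying P(A) forward.
After 'converts': P(A) = 0.15·0.1500 / (0.15·0.1500 + 0.65·0.8500) ≈ 0.0391
After 'does not convert': P(A) = 0.85·0.0391 / (0.85·0.0391 + 0.35·0.9609) ≈ 0.0900

0.0900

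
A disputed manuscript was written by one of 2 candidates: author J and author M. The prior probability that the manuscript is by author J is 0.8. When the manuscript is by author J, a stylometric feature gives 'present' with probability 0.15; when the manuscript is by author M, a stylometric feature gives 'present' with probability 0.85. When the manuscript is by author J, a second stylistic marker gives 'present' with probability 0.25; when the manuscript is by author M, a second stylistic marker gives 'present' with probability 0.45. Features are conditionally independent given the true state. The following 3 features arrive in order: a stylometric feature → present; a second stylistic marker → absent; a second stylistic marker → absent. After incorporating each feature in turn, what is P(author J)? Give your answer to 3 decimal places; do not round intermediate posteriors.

0.568

Each posterior becomes the prior for the next update.
After a stylometric feature='present': P(author J) = 0.15·0.8000 / (0.15·0.8000 + 0.85·0.2000) ≈ 0.4138
After a second stylistic marker='absent': P(author J) = 0.75·0.4138 / (0.75·0.4138 + 0.55·0.5862) ≈ 0.4905
After a second stylistic marker='absent': P(author J) = 0.75·0.4905 / (0.75·0.4905 + 0.55·0.5095) ≈ 0.5676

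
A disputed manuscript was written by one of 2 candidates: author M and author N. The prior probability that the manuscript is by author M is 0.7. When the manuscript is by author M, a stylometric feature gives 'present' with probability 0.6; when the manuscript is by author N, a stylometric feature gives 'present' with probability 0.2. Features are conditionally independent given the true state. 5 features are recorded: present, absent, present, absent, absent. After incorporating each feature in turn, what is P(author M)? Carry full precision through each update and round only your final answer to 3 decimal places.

After 'present': P(author M) = 0.6·0.7000 / (0.6·0.7000 + 0.2·0.3000) ≈ 0.8750
After 'absent': P(author M) = 0.4·0.8750 / (0.4·0.8750 + 0.8·0.1250) ≈ 0.7778
After 'present': P(author M) = 0.6·0.7778 / (0.6·0.7778 + 0.2·0.2222) ≈ 0.9130
After 'absent': P(author M) = 0.4·0.9130 / (0.4·0.9130 + 0.8·0.0870) ≈ 0.8400
After 'absent': P(author M) = 0.4·0.8400 / (0.4·0.8400 + 0.8·0.1600) ≈ 0.7241

0.724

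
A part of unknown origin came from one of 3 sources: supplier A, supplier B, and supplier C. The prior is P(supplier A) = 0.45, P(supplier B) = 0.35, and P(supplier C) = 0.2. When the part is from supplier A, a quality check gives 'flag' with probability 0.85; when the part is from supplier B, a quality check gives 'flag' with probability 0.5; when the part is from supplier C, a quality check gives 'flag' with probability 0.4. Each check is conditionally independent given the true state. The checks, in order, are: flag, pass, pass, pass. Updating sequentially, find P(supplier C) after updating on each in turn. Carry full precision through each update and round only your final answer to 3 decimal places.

After 'flag': normaliser = 0.85·0.4500 + 0.5·0.3500 + 0.4·0.2000; P(supplier A) ≈ 0.6000, P(supplier B) ≈ 0.2745, P(supplier C) ≈ 0.1255
After 'pass': normaliser = 0.15·0.6000 + 0.5·0.2745 + 0.6·0.1255; P(supplier A) ≈ 0.2975, P(supplier B) ≈ 0.4537, P(supplier C) ≈ 0.2489
After 'pass': normaliser = 0.15·0.2975 + 0.5·0.4537 + 0.6·0.2489; P(supplier A) ≈ 0.1060, P(supplier B) ≈ 0.5391, P(supplier C) ≈ 0.3549
After 'pass': normaliser = 0.15·0.1060 + 0.5·0.5391 + 0.6·0.3549; P(supplier A) ≈ 0.0319, P(supplier B) ≈ 0.5408, P(supplier C) ≈ 0.4272

0.427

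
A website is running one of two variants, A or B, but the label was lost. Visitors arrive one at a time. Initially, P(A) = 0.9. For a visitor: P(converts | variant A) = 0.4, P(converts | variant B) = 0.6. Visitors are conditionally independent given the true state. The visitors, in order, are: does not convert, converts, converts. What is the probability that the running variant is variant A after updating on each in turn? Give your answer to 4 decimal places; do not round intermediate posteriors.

0.8571

After 'does not convert': P(A) = 0.6·0.9000 / (0.6·0.9000 + 0.4·0.1000) ≈ 0.9310
After 'converts': P(A) = 0.4·0.9310 / (0.4·0.9310 + 0.6·0.0690) ≈ 0.9000
After 'converts': P(A) = 0.4·0.9000 / (0.4·0.9000 + 0.6·0.1000) ≈ 0.8571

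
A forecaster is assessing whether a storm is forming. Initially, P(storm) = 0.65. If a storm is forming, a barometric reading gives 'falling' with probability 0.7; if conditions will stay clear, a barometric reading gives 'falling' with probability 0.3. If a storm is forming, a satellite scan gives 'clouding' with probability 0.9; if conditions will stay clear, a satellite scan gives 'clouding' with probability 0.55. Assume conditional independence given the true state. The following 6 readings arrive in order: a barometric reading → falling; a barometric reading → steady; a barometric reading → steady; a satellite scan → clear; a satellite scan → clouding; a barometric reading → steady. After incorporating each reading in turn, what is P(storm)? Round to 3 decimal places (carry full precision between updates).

0.110

After a barometric reading='falling': P(storm) = 0.7·0.6500 / (0.7·0.6500 + 0.3·0.3500) ≈ 0.8125
After a barometric reading='steady': P(storm) = 0.3·0.8125 / (0.3·0.8125 + 0.7·0.1875) ≈ 0.6500
After a barometric reading='steady': P(storm) = 0.3·0.6500 / (0.3·0.6500 + 0.7·0.3500) ≈ 0.4432
After a satellite scan='clear': P(storm) = 0.1·0.4432 / (0.1·0.4432 + 0.45·0.5568) ≈ 0.1503
After a satellite scan='clouding': P(storm) = 0.9·0.1503 / (0.9·0.1503 + 0.55·0.8497) ≈ 0.2245
After a barometric reading='steady': P(storm) = 0.3·0.2245 / (0.3·0.2245 + 0.7·0.7755) ≈ 0.1104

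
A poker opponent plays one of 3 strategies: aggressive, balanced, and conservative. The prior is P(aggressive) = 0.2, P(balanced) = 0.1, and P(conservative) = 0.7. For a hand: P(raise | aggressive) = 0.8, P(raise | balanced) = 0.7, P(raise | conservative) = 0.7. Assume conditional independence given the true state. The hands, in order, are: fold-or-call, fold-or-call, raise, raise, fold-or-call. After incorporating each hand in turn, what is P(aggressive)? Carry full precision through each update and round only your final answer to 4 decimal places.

Each posterior becomes the prior for the next update.
After 'fold-or-call': normaliser = 0.2·0.2000 + 0.3·0.1000 + 0.3·0.7000; P(aggressive) ≈ 0.1429, P(balanced) ≈ 0.1071, P(conservative) ≈ 0.7500
After 'fold-or-call': normaliser = 0.2·0.1429 + 0.3·0.1071 + 0.3·0.7500; P(aggressive) ≈ 0.1000, P(balanced) ≈ 0.1125, P(conservative) ≈ 0.7875
After 'raise': normaliser = 0.8·0.1000 + 0.7·0.1125 + 0.7·0.7875; P(aggressive) ≈ 0.1127, P(balanced) ≈ 0.1109, P(conservative) ≈ 0.7764
After 'raise': normaliser = 0.8·0.1127 + 0.7·0.1109 + 0.7·0.7764; P(aggressive) ≈ 0.1267, P(balanced) ≈ 0.1092, P(conservative) ≈ 0.7641
After 'fold-or-call': normaliser = 0.2·0.1267 + 0.3·0.1092 + 0.3·0.7641; P(aggressive) ≈ 0.0882, P(balanced) ≈ 0.1140, P(conservative) ≈ 0.7978

0.0882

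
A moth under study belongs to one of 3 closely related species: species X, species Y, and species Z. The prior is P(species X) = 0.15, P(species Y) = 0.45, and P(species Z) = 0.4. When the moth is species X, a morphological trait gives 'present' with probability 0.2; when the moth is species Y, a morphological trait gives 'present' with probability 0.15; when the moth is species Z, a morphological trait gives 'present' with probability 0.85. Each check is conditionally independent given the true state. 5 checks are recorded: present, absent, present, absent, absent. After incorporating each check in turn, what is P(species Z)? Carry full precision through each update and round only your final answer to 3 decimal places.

Each posterior becomes the prior for the next update.
After 'present': normaliser = 0.2·0.1500 + 0.15·0.4500 + 0.85·0.4000; P(species X) ≈ 0.0686, P(species Y) ≈ 0.1543, P(species Z) ≈ 0.7771
After 'absent': normaliser = 0.8·0.0686 + 0.85·0.1543 + 0.15·0.7771; P(species X) ≈ 0.1813, P(species Y) ≈ 0.4334, P(species Z) ≈ 0.3853
After 'present': normaliser = 0.2·0.1813 + 0.15·0.4334 + 0.85·0.3853; P(species X) ≈ 0.0846, P(species Y) ≈ 0.1516, P(species Z) ≈ 0.7638
After 'absent': normaliser = 0.8·0.0846 + 0.85·0.1516 + 0.15·0.7638; P(species X) ≈ 0.2175, P(species Y) ≈ 0.4143, P(species Z) ≈ 0.3683
After 'absent': normaliser = 0.8·0.2175 + 0.85·0.4143 + 0.15·0.3683; P(species X) ≈ 0.2993, P(species Y) ≈ 0.6057, P(species Z) ≈ 0.0950

0.095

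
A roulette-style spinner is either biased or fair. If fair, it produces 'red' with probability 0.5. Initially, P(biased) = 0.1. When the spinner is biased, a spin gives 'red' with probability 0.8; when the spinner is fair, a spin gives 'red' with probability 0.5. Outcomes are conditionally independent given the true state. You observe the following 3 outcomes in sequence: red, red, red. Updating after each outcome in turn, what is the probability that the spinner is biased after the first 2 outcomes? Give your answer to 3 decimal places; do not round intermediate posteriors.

After 'red': P(biased) = 0.8·0.1000 / (0.8·0.1000 + 0.5·0.9000) ≈ 0.1509
After 'red': P(biased) = 0.8·0.1509 / (0.8·0.1509 + 0.5·0.8491) ≈ 0.2215

0.221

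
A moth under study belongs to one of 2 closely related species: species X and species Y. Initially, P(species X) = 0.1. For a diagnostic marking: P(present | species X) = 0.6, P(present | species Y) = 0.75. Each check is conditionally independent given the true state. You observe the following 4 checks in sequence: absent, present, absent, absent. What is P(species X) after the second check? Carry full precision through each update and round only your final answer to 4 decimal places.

After 'absent': P(species X) = 0.4·0.1000 / (0.4·0.1000 + 0.25·0.9000) ≈ 0.1509
After 'present': P(species X) = 0.6·0.1509 / (0.6·0.1509 + 0.75·0.8491) ≈ 0.1245

0.1245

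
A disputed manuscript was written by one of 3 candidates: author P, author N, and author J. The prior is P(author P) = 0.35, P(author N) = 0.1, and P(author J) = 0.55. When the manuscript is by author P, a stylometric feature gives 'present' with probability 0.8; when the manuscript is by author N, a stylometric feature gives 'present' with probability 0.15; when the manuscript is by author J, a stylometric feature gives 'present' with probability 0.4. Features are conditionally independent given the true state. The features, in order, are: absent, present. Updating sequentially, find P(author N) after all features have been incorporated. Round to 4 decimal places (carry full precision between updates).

Apply Bayes' rule sequentially, carrying P(author N) forward.
After 'absent': normaliser = 0.2·0.3500 + 0.85·0.1000 + 0.6·0.5500; P(author P) ≈ 0.1443, P(author N) ≈ 0.1753, P(author J) ≈ 0.6804
After 'present': normaliser = 0.8·0.1443 + 0.15·0.1753 + 0.4·0.6804; P(author P) ≈ 0.2790, P(author N) ≈ 0.0635, P(author J) ≈ 0.6575

0.0635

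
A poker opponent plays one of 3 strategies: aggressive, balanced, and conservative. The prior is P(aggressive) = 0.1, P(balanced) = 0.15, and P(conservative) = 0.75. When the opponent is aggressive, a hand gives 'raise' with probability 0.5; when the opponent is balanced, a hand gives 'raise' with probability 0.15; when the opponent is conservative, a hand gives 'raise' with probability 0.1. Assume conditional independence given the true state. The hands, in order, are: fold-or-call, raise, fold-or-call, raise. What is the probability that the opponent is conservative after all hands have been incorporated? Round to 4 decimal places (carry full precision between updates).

After 'fold-or-call': normaliser = 0.5·0.1000 + 0.85·0.1500 + 0.9·0.7500; P(aggressive) ≈ 0.0587, P(balanced) ≈ 0.1496, P(conservative) ≈ 0.7918
After 'raise': normaliser = 0.5·0.0587 + 0.15·0.1496 + 0.1·0.7918; P(aggressive) ≈ 0.2240, P(balanced) ≈ 0.1713, P(conservative) ≈ 0.6047
After 'fold-or-call': normaliser = 0.5·0.2240 + 0.85·0.1713 + 0.9·0.6047; P(aggressive) ≈ 0.1397, P(balanced) ≈ 0.1816, P(conservative) ≈ 0.6787
After 'raise': normaliser = 0.5·0.1397 + 0.15·0.1816 + 0.1·0.6787; P(aggressive) ≈ 0.4233, P(balanced) ≈ 0.1652, P(conservative) ≈ 0.4115

0.4115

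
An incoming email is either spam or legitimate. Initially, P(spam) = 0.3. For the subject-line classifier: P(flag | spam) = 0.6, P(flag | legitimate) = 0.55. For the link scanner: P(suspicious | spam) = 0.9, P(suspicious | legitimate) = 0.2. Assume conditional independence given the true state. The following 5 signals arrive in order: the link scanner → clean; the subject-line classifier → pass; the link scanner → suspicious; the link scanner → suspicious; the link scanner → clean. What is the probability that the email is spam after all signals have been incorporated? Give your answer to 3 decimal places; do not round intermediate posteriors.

0.108

Each posterior becomes the prior for the next update.
After the link scanner='clean': P(spam) = 0.1·0.3000 / (0.1·0.3000 + 0.8·0.7000) ≈ 0.0508
After the subject-line classifier='pass': P(spam) = 0.4·0.0508 / (0.4·0.0508 + 0.45·0.9492) ≈ 0.0455
After the link scanner='suspicious': P(spam) = 0.9·0.0455 / (0.9·0.0455 + 0.2·0.9545) ≈ 0.1765
After the link scanner='suspicious': P(spam) = 0.9·0.1765 / (0.9·0.1765 + 0.2·0.8235) ≈ 0.4909
After the link scanner='clean': P(spam) = 0.1·0.4909 / (0.1·0.4909 + 0.8·0.5091) ≈ 0.1076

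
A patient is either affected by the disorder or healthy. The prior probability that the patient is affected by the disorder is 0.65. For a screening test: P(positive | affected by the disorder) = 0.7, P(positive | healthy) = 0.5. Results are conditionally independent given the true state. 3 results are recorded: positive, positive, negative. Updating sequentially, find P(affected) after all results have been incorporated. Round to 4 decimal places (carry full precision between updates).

0.6859

After 'positive': P(affected) = 0.7·0.6500 / (0.7·0.6500 + 0.5·0.3500) ≈ 0.7222
After 'positive': P(affected) = 0.7·0.7222 / (0.7·0.7222 + 0.5·0.2778) ≈ 0.7845
After 'negative': P(affected) = 0.3·0.7845 / (0.3·0.7845 + 0.5·0.2155) ≈ 0.6859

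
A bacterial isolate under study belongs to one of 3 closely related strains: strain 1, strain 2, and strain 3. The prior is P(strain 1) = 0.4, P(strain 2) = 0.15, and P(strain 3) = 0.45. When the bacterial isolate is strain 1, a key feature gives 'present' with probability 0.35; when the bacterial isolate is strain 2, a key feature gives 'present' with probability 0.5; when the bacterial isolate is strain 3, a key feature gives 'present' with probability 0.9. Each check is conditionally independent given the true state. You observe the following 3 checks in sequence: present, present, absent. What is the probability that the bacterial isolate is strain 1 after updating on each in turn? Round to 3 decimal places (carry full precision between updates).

0.366

Apply Bayes' rule sequentially, carrying P(strain 1) forward.
After 'present': normaliser = 0.35·0.4000 + 0.5·0.1500 + 0.9·0.4500; P(strain 1) ≈ 0.2258, P(strain 2) ≈ 0.1210, P(strain 3) ≈ 0.6532
After 'present': normaliser = 0.35·0.2258 + 0.5·0.1210 + 0.9·0.6532; P(strain 1) ≈ 0.1086, P(strain 2) ≈ 0.0831, P(strain 3) ≈ 0.8082
After 'absent': normaliser = 0.65·0.1086 + 0.5·0.0831 + 0.1·0.8082; P(strain 1) ≈ 0.3659, P(strain 2) ≈ 0.2154, P(strain 3) ≈ 0.4187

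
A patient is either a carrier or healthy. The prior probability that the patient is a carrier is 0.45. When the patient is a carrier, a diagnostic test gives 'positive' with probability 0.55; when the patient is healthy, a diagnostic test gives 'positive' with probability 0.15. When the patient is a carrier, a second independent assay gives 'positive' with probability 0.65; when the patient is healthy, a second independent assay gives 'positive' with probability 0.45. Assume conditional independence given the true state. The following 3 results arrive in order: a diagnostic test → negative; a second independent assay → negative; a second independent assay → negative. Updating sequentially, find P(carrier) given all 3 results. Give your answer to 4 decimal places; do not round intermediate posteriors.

0.1492

After a diagnostic test='negative': P(carrier) = 0.45·0.4500 / (0.45·0.4500 + 0.85·0.5500) ≈ 0.3022
After a second independent assay='negative': P(carrier) = 0.35·0.3022 / (0.35·0.3022 + 0.55·0.6978) ≈ 0.2161
After a second independent assay='negative': P(carrier) = 0.35·0.2161 / (0.35·0.2161 + 0.55·0.7839) ≈ 0.1492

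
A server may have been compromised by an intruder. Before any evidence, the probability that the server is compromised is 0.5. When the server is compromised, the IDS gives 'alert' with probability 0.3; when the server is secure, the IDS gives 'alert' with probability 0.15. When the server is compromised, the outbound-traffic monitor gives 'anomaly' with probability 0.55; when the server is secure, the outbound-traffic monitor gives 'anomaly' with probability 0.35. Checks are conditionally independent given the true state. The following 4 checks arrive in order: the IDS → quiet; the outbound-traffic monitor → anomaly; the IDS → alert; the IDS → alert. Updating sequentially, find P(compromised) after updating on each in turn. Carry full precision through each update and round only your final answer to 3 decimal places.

0.838

After the IDS='quiet': P(compromised) = 0.7·0.5000 / (0.7·0.5000 + 0.85·0.5000) ≈ 0.4516
After the outbound-traffic monitor='anomaly': P(compromised) = 0.55·0.4516 / (0.55·0.4516 + 0.35·0.5484) ≈ 0.5641
After the IDS='alert': P(compromised) = 0.3·0.5641 / (0.3·0.5641 + 0.15·0.4359) ≈ 0.7213
After the IDS='alert': P(compromised) = 0.3·0.7213 / (0.3·0.7213 + 0.15·0.2787) ≈ 0.8381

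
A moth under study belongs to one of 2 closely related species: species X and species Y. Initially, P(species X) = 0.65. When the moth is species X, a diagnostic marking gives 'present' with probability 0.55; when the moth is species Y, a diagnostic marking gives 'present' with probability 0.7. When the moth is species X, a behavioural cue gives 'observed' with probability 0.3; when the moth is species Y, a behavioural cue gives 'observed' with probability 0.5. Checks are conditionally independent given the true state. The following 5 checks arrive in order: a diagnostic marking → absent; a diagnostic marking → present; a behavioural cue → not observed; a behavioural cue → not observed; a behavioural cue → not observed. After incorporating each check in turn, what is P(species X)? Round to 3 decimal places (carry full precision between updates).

Apply Bayes' rule sequentially, carrying P(species X) forward.
After a diagnostic marking='absent': P(species X) = 0.45·0.6500 / (0.45·0.6500 + 0.3·0.3500) ≈ 0.7358
After a diagnostic marking='present': P(species X) = 0.55·0.7358 / (0.55·0.7358 + 0.7·0.2642) ≈ 0.6864
After a behavioural cue='not observed': P(species X) = 0.7·0.6864 / (0.7·0.6864 + 0.5·0.3136) ≈ 0.7540
After a behavioural cue='not observed': P(species X) = 0.7·0.7540 / (0.7·0.7540 + 0.5·0.2460) ≈ 0.8110
After a behavioural cue='not observed': P(species X) = 0.7·0.8110 / (0.7·0.8110 + 0.5·0.1890) ≈ 0.8573

0.857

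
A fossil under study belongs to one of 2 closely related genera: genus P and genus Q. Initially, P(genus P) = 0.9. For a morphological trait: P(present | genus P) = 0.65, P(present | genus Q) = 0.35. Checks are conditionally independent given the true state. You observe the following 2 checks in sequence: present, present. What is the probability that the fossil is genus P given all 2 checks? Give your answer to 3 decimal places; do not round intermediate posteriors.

After 'present': P(genus P) = 0.65·0.9000 / (0.65·0.9000 + 0.35·0.1000) ≈ 0.9435
After 'present': P(genus P) = 0.65·0.9435 / (0.65·0.9435 + 0.35·0.0565) ≈ 0.9688

0.969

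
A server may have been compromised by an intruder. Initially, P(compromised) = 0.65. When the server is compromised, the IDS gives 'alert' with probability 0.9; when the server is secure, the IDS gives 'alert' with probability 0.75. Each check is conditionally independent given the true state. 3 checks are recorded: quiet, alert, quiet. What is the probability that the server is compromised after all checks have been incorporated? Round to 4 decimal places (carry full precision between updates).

0.2628

After 'quiet': P(compromised) = 0.1·0.6500 / (0.1·0.6500 + 0.25·0.3500) ≈ 0.4262
After 'alert': P(compromised) = 0.9·0.4262 / (0.9·0.4262 + 0.75·0.5738) ≈ 0.4713
After 'quiet': P(compromised) = 0.1·0.4713 / (0.1·0.4713 + 0.25·0.5287) ≈ 0.2628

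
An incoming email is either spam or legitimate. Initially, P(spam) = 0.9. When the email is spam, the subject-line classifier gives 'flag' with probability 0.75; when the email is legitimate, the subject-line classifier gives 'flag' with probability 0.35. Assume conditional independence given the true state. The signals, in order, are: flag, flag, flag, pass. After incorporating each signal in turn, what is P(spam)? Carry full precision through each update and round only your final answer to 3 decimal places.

After 'flag': P(spam) = 0.75·0.9000 / (0.75·0.9000 + 0.35·0.1000) ≈ 0.9507
After 'flag': P(spam) = 0.75·0.9507 / (0.75·0.9507 + 0.35·0.0493) ≈ 0.9764
After 'flag': P(spam) = 0.75·0.9764 / (0.75·0.9764 + 0.35·0.0236) ≈ 0.9888
After 'pass': P(spam) = 0.25·0.9888 / (0.25·0.9888 + 0.65·0.0112) ≈ 0.9715

0.971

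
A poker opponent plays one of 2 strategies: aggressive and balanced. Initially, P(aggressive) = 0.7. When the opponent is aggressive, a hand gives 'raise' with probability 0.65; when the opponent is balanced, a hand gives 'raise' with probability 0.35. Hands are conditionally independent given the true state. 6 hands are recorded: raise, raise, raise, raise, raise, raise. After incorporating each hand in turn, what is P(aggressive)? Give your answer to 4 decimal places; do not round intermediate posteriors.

After 'raise': P(aggressive) = 0.65·0.7000 / (0.65·0.7000 + 0.35·0.3000) ≈ 0.8125
After 'raise': P(aggressive) = 0.65·0.8125 / (0.65·0.8125 + 0.35·0.1875) ≈ 0.8895
After 'raise': P(aggressive) = 0.65·0.8895 / (0.65·0.8895 + 0.35·0.1105) ≈ 0.9373
After 'raise': P(aggressive) = 0.65·0.9373 / (0.65·0.9373 + 0.35·0.0627) ≈ 0.9652
After 'raise': P(aggressive) = 0.65·0.9652 / (0.65·0.9652 + 0.35·0.0348) ≈ 0.9810
After 'raise': P(aggressive) = 0.65·0.9810 / (0.65·0.9810 + 0.35·0.0190) ≈ 0.9897

0.9897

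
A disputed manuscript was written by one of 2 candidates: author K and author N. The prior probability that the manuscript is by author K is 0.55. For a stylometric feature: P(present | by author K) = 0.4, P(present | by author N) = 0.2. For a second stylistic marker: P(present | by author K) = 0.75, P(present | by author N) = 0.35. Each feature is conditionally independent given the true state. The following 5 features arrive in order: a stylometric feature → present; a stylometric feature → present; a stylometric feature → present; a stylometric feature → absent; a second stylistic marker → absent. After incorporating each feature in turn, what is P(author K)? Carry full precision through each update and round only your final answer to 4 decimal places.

0.7383

Each posterior becomes the prior for the next update.
After a stylometric feature='present': P(author K) = 0.4·0.5500 / (0.4·0.5500 + 0.2·0.4500) ≈ 0.7097
After a stylometric feature='present': P(author K) = 0.4·0.7097 / (0.4·0.7097 + 0.2·0.2903) ≈ 0.8302
After a stylometric feature='present': P(author K) = 0.4·0.8302 / (0.4·0.8302 + 0.2·0.1698) ≈ 0.9072
After a stylometric feature='absent': P(author K) = 0.6·0.9072 / (0.6·0.9072 + 0.8·0.0928) ≈ 0.8800
After a second stylistic marker='absent': P(author K) = 0.25·0.8800 / (0.25·0.8800 + 0.65·0.1200) ≈ 0.7383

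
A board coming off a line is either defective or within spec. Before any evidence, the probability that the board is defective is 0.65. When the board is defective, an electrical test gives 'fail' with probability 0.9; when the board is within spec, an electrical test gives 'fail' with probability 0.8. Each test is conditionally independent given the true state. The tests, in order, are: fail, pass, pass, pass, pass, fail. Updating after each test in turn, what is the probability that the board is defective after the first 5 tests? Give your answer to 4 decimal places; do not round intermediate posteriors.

After 'fail': P(defective) = 0.9·0.6500 / (0.9·0.6500 + 0.8·0.3500) ≈ 0.6763
After 'pass': P(defective) = 0.1·0.6763 / (0.1·0.6763 + 0.2·0.3237) ≈ 0.5109
After 'pass': P(defective) = 0.1·0.5109 / (0.1·0.5109 + 0.2·0.4891) ≈ 0.3431
After 'pass': P(defective) = 0.1·0.3431 / (0.1·0.3431 + 0.2·0.6569) ≈ 0.2071
After 'pass': P(defective) = 0.1·0.2071 / (0.1·0.2071 + 0.2·0.7929) ≈ 0.1155

0.1155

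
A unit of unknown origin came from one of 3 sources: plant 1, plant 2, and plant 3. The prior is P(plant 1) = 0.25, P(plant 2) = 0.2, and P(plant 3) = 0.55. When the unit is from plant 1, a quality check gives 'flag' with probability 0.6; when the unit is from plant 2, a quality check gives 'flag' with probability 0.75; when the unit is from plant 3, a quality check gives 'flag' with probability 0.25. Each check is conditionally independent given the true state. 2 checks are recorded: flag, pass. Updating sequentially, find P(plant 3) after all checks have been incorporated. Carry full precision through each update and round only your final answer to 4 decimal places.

0.5140

Apply Bayes' rule sequentially, carrying P(plant 3) forward.
After 'flag': normaliser = 0.6·0.2500 + 0.75·0.2000 + 0.25·0.5500; P(plant 1) ≈ 0.3429, P(plant 2) ≈ 0.3429, P(plant 3) ≈ 0.3143
After 'pass': normaliser = 0.4·0.3429 + 0.25·0.3429 + 0.75·0.3143; P(plant 1) ≈ 0.2991, P(plant 2) ≈ 0.1869, P(plant 3) ≈ 0.5140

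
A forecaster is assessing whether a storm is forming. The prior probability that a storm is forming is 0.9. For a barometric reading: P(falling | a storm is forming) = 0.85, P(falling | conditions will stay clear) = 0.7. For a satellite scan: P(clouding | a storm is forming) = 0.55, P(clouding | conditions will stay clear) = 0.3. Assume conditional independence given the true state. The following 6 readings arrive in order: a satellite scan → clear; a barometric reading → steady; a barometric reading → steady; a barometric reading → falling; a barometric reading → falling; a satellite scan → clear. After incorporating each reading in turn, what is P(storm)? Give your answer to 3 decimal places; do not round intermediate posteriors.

0.578

After a satellite scan='clear': P(storm) = 0.45·0.9000 / (0.45·0.9000 + 0.7·0.1000) ≈ 0.8526
After a barometric reading='steady': P(storm) = 0.15·0.8526 / (0.15·0.8526 + 0.3·0.1474) ≈ 0.7431
After a barometric reading='steady': P(storm) = 0.15·0.7431 / (0.15·0.7431 + 0.3·0.2569) ≈ 0.5912
After a barometric reading='falling': P(storm) = 0.85·0.5912 / (0.85·0.5912 + 0.7·0.4088) ≈ 0.6372
After a barometric reading='falling': P(storm) = 0.85·0.6372 / (0.85·0.6372 + 0.7·0.3628) ≈ 0.6808
After a satellite scan='clear': P(storm) = 0.45·0.6808 / (0.45·0.6808 + 0.7·0.3192) ≈ 0.5782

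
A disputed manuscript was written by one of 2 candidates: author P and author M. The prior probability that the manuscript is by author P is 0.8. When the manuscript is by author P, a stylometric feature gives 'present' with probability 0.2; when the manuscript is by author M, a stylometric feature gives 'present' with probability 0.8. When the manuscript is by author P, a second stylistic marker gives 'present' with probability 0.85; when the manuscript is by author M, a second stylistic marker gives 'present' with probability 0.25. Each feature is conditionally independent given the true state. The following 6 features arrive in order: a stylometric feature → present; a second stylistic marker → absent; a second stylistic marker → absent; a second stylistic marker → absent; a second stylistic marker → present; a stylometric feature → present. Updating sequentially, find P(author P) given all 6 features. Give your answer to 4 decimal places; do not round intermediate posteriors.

Apply Bayes' rule sequentially, carrying P(author P) forward.
After a stylometric feature='present': P(author P) = 0.2·0.8000 / (0.2·0.8000 + 0.8·0.2000) ≈ 0.5000
After a second stylistic marker='absent': P(author P) = 0.15·0.5000 / (0.15·0.5000 + 0.75·0.5000) ≈ 0.1667
After a second stylistic marker='absent': P(author P) = 0.15·0.1667 / (0.15·0.1667 + 0.75·0.8333) ≈ 0.0385
After a second stylistic marker='absent': P(author P) = 0.15·0.0385 / (0.15·0.0385 + 0.75·0.9615) ≈ 0.0079
After a second stylistic marker='present': P(author P) = 0.85·0.0079 / (0.85·0.0079 + 0.25·0.9921) ≈ 0.0265
After a stylometric feature='present': P(author P) = 0.2·0.0265 / (0.2·0.0265 + 0.8·0.9735) ≈ 0.0068

0.0068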